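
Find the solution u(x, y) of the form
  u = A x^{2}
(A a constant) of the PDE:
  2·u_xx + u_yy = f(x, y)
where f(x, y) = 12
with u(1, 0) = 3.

Substitute the ansatz u = A x^{2} into the left-hand side.
Derivatives of the ansatz:
  u_xx = 2 A
  u_yy = 0
Term by term:
  2·u_xx = 4 A
  u_yy = 0
So the left-hand side equals
  4 A
This must equal f(x, y) = 12 identically.
Matching coefficients of the independent functions:
  [constant term]:  4 A = 12
Solving: A = 3.
Check against the point condition:
  u(1, 0) = 3  ⟹  A = 3  ✓
Hence u(x, y) = 3 x^{2}.

Answer: u(x, y) = 3 x^{2}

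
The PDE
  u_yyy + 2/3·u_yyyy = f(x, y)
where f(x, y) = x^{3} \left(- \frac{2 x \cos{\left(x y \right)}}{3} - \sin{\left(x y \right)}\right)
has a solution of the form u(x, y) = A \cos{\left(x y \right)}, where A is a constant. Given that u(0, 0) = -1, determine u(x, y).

Substitute the ansatz u = A \cos{\left(x y \right)} into the left-hand side.
Derivatives of the ansatz:
  u_yyy = A x^{3} \sin{\left(x y \right)}
  u_yyyy = A x^{4} \cos{\left(x y \right)}
Term by term:
  u_yyy = A x^{3} \sin{\left(x y \right)}
  2/3·u_yyyy = \frac{2 A x^{4} \cos{\left(x y \right)}}{3}
So the left-hand side equals
  \frac{2 A x^{4} \cos{\left(x y \right)}}{3} + A x^{3} \sin{\left(x y \right)}
This must equal f(x, y) identically; expanded, f = - \frac{2 x^{4} \cos{\left(x y \right)}}{3} - x^{3} \sin{\left(x y \right)}.
Matching coefficients of the independent functions:
  [x^{3} \sin{\left(x y \right)}]:  A = -1
  [x^{4} \cos{\left(x y \right)}]:  \frac{2 A}{3} = - \frac{2}{3}
Solving: A = -1.
Check against the point condition:
  u(0, 0) = -1  ⟹  A = -1  ✓
Hence u(x, y) = - \cos{\left(x y \right)}.

Answer: u(x, y) = - \cos{\left(x y \right)}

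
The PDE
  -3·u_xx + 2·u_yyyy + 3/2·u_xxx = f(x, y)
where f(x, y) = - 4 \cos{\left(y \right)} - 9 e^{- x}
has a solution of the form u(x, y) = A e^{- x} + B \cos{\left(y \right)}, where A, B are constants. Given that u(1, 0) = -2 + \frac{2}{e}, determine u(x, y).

Substitute the ansatz u = A e^{- x} + B \cos{\left(y \right)} into the left-hand side.
Derivatives of the ansatz:
  u_xx = A e^{- x}
  u_yyyy = B \cos{\left(y \right)}
  u_xxx = - A e^{- x}
Term by term:
  -3·u_xx = - 3 A e^{- x}
  2·u_yyyy = 2 B \cos{\left(y \right)}
  3/2·u_xxx = - \frac{3 A e^{- x}}{2}
So the left-hand side equals
  - \frac{9 A e^{- x}}{2} + 2 B \cos{\left(y \right)}
This must equal f(x, y) = - 4 \cos{\left(y \right)} - 9 e^{- x} identically.
Matching coefficients of the independent functions:
  [e^{- x}]:  - \frac{9 A}{2} = -9
  [\cos{\left(y \right)}]:  2 B = -4
Solving: A = 2, B = -2.
Check against the point condition:
  u(1, 0) = -2 + \frac{2}{e}  ⟹  \frac{A}{e} + B = -2 + \frac{2}{e}  ✓
Hence u(x, y) = - 2 \cos{\left(y \right)} + 2 e^{- x}.

Answer: u(x, y) = - 2 \cos{\left(y \right)} + 2 e^{- x}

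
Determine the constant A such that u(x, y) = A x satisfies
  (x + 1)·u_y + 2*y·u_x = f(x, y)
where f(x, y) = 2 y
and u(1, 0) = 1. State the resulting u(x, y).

Answer: u(x, y) = x

Derivation:
Substitute the ansatz u = A x into the left-hand side.
Derivatives of the ansatz:
  u_y = 0
  u_x = A
Term by term:
  (x + 1)·u_y = 0
  2*y·u_x = 2 A y
So the left-hand side equals
  2 A y
This must equal f(x, y) = 2 y identically.
Matching coefficients of the independent functions:
  [y]:  2 A = 2
Solving: A = 1.
Check against the point condition:
  u(1, 0) = 1  ⟹  A = 1  ✓
Hence u(x, y) = x.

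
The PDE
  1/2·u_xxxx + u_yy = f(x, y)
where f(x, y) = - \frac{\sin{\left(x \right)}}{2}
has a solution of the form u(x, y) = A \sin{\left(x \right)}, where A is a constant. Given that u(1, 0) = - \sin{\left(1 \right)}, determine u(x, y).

Substitute the ansatz u = A \sin{\left(x \right)} into the left-hand side.
Derivatives of the ansatz:
  u_xxxx = A \sin{\left(x \right)}
  u_yy = 0
Term by term:
  1/2·u_xxxx = \frac{A \sin{\left(x \right)}}{2}
  u_yy = 0
So the left-hand side equals
  \frac{A \sin{\left(x \right)}}{2}
This must equal f(x, y) = - \frac{\sin{\left(x \right)}}{2} identically.
Matching coefficients of the independent functions:
  [\sin{\left(x \right)}]:  \frac{A}{2} = - \frac{1}{2}
Solving: A = -1.
Check against the point condition:
  u(1, 0) = - \sin{\left(1 \right)}  ⟹  A \sin{\left(1 \right)} = - \sin{\left(1 \right)}  ✓
Hence u(x, y) = - \sin{\left(x \right)}.

Answer: u(x, y) = - \sin{\left(x \right)}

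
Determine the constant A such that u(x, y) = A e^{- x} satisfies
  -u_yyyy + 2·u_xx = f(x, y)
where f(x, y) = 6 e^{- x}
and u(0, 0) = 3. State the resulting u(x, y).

Substitute the ansatz u = A e^{- x} into the left-hand side.
Derivatives of the ansatz:
  u_yyyy = 0
  u_xx = A e^{- x}
Term by term:
  -u_yyyy = 0
  2·u_xx = 2 A e^{- x}
So the left-hand side equals
  2 A e^{- x}
This must equal f(x, y) = 6 e^{- x} identically.
Matching coefficients of the independent functions:
  [e^{- x}]:  2 A = 6
Solving: A = 3.
Check against the point condition:
  u(0, 0) = 3  ⟹  A = 3  ✓
Hence u(x, y) = 3 e^{- x}.

Answer: u(x, y) = 3 e^{- x}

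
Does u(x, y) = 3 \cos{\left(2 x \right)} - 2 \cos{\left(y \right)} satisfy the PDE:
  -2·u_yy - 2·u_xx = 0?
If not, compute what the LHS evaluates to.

Answer: No, the LHS evaluates to 24 \cos{\left(2 x \right)} - 4 \cos{\left(y \right)}

Derivation:
Evaluate each term of the left-hand side for u = 3 \cos{\left(2 x \right)} - 2 \cos{\left(y \right)}.
Derivatives:
  u_yy = 2 \cos{\left(y \right)}
  u_xx = - 12 \cos{\left(2 x \right)}
Terms:
  -2·u_yy = - 4 \cos{\left(y \right)}
  -2·u_xx = 24 \cos{\left(2 x \right)}
Sum: LHS = 24 \cos{\left(2 x \right)} - 4 \cos{\left(y \right)}
Given right-hand side: 0. Difference LHS − RHS = 24 \cos{\left(2 x \right)} - 4 \cos{\left(y \right)} ≠ 0, so u is not a solution.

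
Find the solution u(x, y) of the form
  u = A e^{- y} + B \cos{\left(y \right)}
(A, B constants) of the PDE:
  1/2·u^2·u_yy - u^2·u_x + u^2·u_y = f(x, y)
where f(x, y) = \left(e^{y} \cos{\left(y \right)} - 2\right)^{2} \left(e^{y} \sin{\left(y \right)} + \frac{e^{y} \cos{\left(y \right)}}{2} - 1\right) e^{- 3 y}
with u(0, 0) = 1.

Answer: u(x, y) = - \cos{\left(y \right)} + 2 e^{- y}

Derivation:
Substitute the ansatz u = A e^{- y} + B \cos{\left(y \right)} into the left-hand side.
Derivatives of the ansatz:
  u_yy = A e^{- y} - B \cos{\left(y \right)}
  u_x = 0
  u_y = - A e^{- y} - B \sin{\left(y \right)}
Term by term:
  1/2·u^2·u_yy = \frac{A^{3} e^{- 3 y}}{2} + \frac{A^{2} B e^{- 2 y} \cos{\left(y \right)}}{2} - \frac{A B^{2} e^{- y} \cos^{2}{\left(y \right)}}{2} - \frac{B^{3} \cos^{3}{\left(y \right)}}{2}
  -u^2·u_x = 0
  u^2·u_y = - A^{3} e^{- 3 y} - A^{2} B e^{- 2 y} \sin{\left(y \right)} - 2 A^{2} B e^{- 2 y} \cos{\left(y \right)} - 2 A B^{2} e^{- y} \sin{\left(y \right)} \cos{\left(y \right)} - A B^{2} e^{- y} \cos^{2}{\left(y \right)} - B^{3} \sin{\left(y \right)} \cos^{2}{\left(y \right)}
So the left-hand side equals
  - \frac{A^{3} e^{- 3 y}}{2} - A^{2} B e^{- 2 y} \sin{\left(y \right)} - \frac{3 A^{2} B e^{- 2 y} \cos{\left(y \right)}}{2} - 2 A B^{2} e^{- y} \sin{\left(y \right)} \cos{\left(y \right)} - \frac{3 A B^{2} e^{- y} \cos^{2}{\left(y \right)}}{2} - B^{3} \sin{\left(y \right)} \cos^{2}{\left(y \right)} - \frac{B^{3} \cos^{3}{\left(y \right)}}{2}
This must equal f(x, y) identically; expanded, f = \sin{\left(y \right)} \cos^{2}{\left(y \right)} + \frac{\cos^{3}{\left(y \right)}}{2} - 4 e^{- y} \sin{\left(y \right)} \cos{\left(y \right)} - 3 e^{- y} \cos^{2}{\left(y \right)} + 4 e^{- 2 y} \sin{\left(y \right)} + 6 e^{- 2 y} \cos{\left(y \right)} - 4 e^{- 3 y}.
Matching coefficients of the independent functions:
  [e^{- 2 y} \sin{\left(y \right)}]:  - A^{2} B = 4
  [e^{- 2 y} \cos{\left(y \right)}]:  - \frac{3 A^{2} B}{2} = 6
  [e^{- y} \cos^{2}{\left(y \right)}]:  - \frac{3 A B^{2}}{2} = -3
  [\sin{\left(y \right)} \cos^{2}{\left(y \right)}]:  - B^{3} = 1
  [e^{- y} \sin{\left(y \right)} \cos{\left(y \right)}]:  - 2 A B^{2} = -4
  [e^{- 3 y}]:  - \frac{A^{3}}{2} = -4
  [\cos^{3}{\left(y \right)}]:  - \frac{B^{3}}{2} = \frac{1}{2}
Solving: A = 2, B = -1.
Check against the point condition:
  u(0, 0) = 1  ⟹  A + B = 1  ✓
Hence u(x, y) = - \cos{\left(y \right)} + 2 e^{- y}.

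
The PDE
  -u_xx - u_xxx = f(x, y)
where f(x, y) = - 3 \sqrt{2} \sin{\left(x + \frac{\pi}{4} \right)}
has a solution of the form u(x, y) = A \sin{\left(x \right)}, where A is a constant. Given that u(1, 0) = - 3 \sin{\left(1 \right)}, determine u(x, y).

Substitute the ansatz u = A \sin{\left(x \right)} into the left-hand side.
Derivatives of the ansatz:
  u_xx = - A \sin{\left(x \right)}
  u_xxx = - A \cos{\left(x \right)}
Term by term:
  -u_xx = A \sin{\left(x \right)}
  -u_xxx = A \cos{\left(x \right)}
So the left-hand side equals
  A \sin{\left(x \right)} + A \cos{\left(x \right)}
This must equal f(x, y) identically; expanded, f = - 3 \sin{\left(x \right)} - 3 \cos{\left(x \right)}.
Matching coefficients of the independent functions:
  [\sin{\left(x \right)}, \cos{\left(x \right)}]:  A = -3
Solving: A = -3.
Check against the point condition:
  u(1, 0) = - 3 \sin{\left(1 \right)}  ⟹  A \sin{\left(1 \right)} = - 3 \sin{\left(1 \right)}  ✓
Hence u(x, y) = - 3 \sin{\left(x \right)}.

Answer: u(x, y) = - 3 \sin{\left(x \right)}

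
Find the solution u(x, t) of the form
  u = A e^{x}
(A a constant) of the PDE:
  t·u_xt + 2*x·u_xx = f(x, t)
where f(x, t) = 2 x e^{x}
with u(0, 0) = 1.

Answer: u(x, t) = e^{x}

Derivation:
Substitute the ansatz u = A e^{x} into the left-hand side.
Derivatives of the ansatz:
  u_xt = 0
  u_xx = A e^{x}
Term by term:
  t·u_xt = 0
  2*x·u_xx = 2 A x e^{x}
So the left-hand side equals
  2 A x e^{x}
This must equal f(x, t) = 2 x e^{x} identically.
Matching coefficients of the independent functions:
  [x e^{x}]:  2 A = 2
Solving: A = 1.
Check against the point condition:
  u(0, 0) = 1  ⟹  A = 1  ✓
Hence u(x, t) = e^{x}.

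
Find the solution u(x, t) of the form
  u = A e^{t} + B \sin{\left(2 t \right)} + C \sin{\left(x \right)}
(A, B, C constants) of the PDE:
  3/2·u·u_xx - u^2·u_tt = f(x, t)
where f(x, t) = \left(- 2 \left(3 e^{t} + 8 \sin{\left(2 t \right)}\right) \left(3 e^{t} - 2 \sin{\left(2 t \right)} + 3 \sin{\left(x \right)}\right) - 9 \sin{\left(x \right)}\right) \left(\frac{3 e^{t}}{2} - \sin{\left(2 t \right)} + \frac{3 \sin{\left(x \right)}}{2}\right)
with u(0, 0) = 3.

Substitute the ansatz u = A e^{t} + B \sin{\left(2 t \right)} + C \sin{\left(x \right)} into the left-hand side.
Derivatives of the ansatz:
  u_xx = - C \sin{\left(x \right)}
  u_tt = A e^{t} - 4 B \sin{\left(2 t \right)}
Term by term:
  3/2·u·u_xx = - \frac{3 A C e^{t} \sin{\left(x \right)}}{2} - \frac{3 B C \sin{\left(2 t \right)} \sin{\left(x \right)}}{2} - \frac{3 C^{2} \sin^{2}{\left(x \right)}}{2}
  -u^2·u_tt = - A^{3} e^{3 t} + 2 A^{2} B e^{2 t} \sin{\left(2 t \right)} - 2 A^{2} C e^{2 t} \sin{\left(x \right)} + 7 A B^{2} e^{t} \sin^{2}{\left(2 t \right)} + 6 A B C e^{t} \sin{\left(2 t \right)} \sin{\left(x \right)} - A C^{2} e^{t} \sin^{2}{\left(x \right)} + 4 B^{3} \sin^{3}{\left(2 t \right)} + 8 B^{2} C \sin^{2}{\left(2 t \right)} \sin{\left(x \right)} + 4 B C^{2} \sin{\left(2 t \right)} \sin^{2}{\left(x \right)}
So the left-hand side equals
  - A^{3} e^{3 t} + 2 A^{2} B e^{2 t} \sin{\left(2 t \right)} - 2 A^{2} C e^{2 t} \sin{\left(x \right)} + 7 A B^{2} e^{t} \sin^{2}{\left(2 t \right)} + 6 A B C e^{t} \sin{\left(2 t \right)} \sin{\left(x \right)} - A C^{2} e^{t} \sin^{2}{\left(x \right)} - \frac{3 A C e^{t} \sin{\left(x \right)}}{2} + 4 B^{3} \sin^{3}{\left(2 t \right)} + 8 B^{2} C \sin^{2}{\left(2 t \right)} \sin{\left(x \right)} + 4 B C^{2} \sin{\left(2 t \right)} \sin^{2}{\left(x \right)} - \frac{3 B C \sin{\left(2 t \right)} \sin{\left(x \right)}}{2} - \frac{3 C^{2} \sin^{2}{\left(x \right)}}{2}
This must equal f(x, t) identically; expanded, f = - 27 e^{3 t} - 36 e^{2 t} \sin{\left(2 t \right)} - 54 e^{2 t} \sin{\left(x \right)} + 84 e^{t} \sin^{2}{\left(2 t \right)} - 108 e^{t} \sin{\left(2 t \right)} \sin{\left(x \right)} - 27 e^{t} \sin^{2}{\left(x \right)} - \frac{27 e^{t} \sin{\left(x \right)}}{2} - 32 \sin^{3}{\left(2 t \right)} + 96 \sin^{2}{\left(2 t \right)} \sin{\left(x \right)} - 72 \sin{\left(2 t \right)} \sin^{2}{\left(x \right)} + 9 \sin{\left(2 t \right)} \sin{\left(x \right)} - \frac{27 \sin^{2}{\left(x \right)}}{2}.
Matching coefficients of the independent functions:
  [e^{t} \sin^{2}{\left(2 t \right)}]:  7 A B^{2} = 84
  [e^{t} \sin{\left(x \right)}]:  - \frac{3 A C}{2} = - \frac{27}{2}
  [e^{t} \sin^{2}{\left(x \right)}]:  - A C^{2} = -27
  [e^{2 t} \sin{\left(2 t \right)}]:  2 A^{2} B = -36
  [e^{2 t} \sin{\left(x \right)}]:  - 2 A^{2} C = -54
  [\sin{\left(2 t \right)} \sin{\left(x \right)}]:  - \frac{3 B C}{2} = 9
  [\sin{\left(2 t \right)} \sin^{2}{\left(x \right)}]:  4 B C^{2} = -72
  [\sin^{2}{\left(2 t \right)} \sin{\left(x \right)}]:  8 B^{2} C = 96
  [e^{t} \sin{\left(2 t \right)} \sin{\left(x \right)}]:  6 A B C = -108
  [e^{3 t}]:  - A^{3} = -27
  [\sin^{3}{\left(2 t \right)}]:  4 B^{3} = -32
  [\sin^{2}{\left(x \right)}]:  - \frac{3 C^{2}}{2} = - \frac{27}{2}
Solving: A = 3, B = -2, C = 3.
Check against the point condition:
  u(0, 0) = 3  ⟹  A = 3  ✓
Hence u(x, t) = 3 e^{t} - 2 \sin{\left(2 t \right)} + 3 \sin{\left(x \right)}.

Answer: u(x, t) = 3 e^{t} - 2 \sin{\left(2 t \right)} + 3 \sin{\left(x \right)}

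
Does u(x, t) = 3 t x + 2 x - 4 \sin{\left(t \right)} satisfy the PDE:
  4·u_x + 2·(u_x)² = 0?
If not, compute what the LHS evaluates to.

Answer: No, the LHS evaluates to 18 t^{2} + 36 t + 16

Derivation:
Evaluate each term of the left-hand side for u = 3 t x + 2 x - 4 \sin{\left(t \right)}.
Derivatives:
  u_x = 3 t + 2
Terms:
  4·u_x = 12 t + 8
  2·(u_x)² = 2 \left(3 t + 2\right)^{2}
Sum: LHS = 18 t^{2} + 36 t + 16
Given right-hand side: 0. Difference LHS − RHS = 18 t^{2} + 36 t + 16 ≠ 0, so u is not a solution.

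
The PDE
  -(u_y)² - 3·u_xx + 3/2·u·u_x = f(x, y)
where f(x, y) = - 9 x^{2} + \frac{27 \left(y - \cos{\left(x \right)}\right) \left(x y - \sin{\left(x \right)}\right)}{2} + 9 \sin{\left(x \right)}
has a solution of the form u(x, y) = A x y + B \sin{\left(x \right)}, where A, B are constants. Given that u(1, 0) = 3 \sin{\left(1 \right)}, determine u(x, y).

Substitute the ansatz u = A x y + B \sin{\left(x \right)} into the left-hand side.
Derivatives of the ansatz:
  u_y = A x
  u_xx = - B \sin{\left(x \right)}
  u_x = A y + B \cos{\left(x \right)}
Term by term:
  -(u_y)² = - A^{2} x^{2}
  -3·u_xx = 3 B \sin{\left(x \right)}
  3/2·u·u_x = \frac{3 A^{2} x y^{2}}{2} + \frac{3 A B x y \cos{\left(x \right)}}{2} + \frac{3 A B y \sin{\left(x \right)}}{2} + \frac{3 B^{2} \sin{\left(x \right)} \cos{\left(x \right)}}{2}
So the left-hand side equals
  - A^{2} x^{2} + \frac{3 A^{2} x y^{2}}{2} + \frac{3 A B x y \cos{\left(x \right)}}{2} + \frac{3 A B y \sin{\left(x \right)}}{2} + \frac{3 B^{2} \sin{\left(x \right)} \cos{\left(x \right)}}{2} + 3 B \sin{\left(x \right)}
This must equal f(x, y) identically; expanded, f = - 9 x^{2} + \frac{27 x y^{2}}{2} - \frac{27 x y \cos{\left(x \right)}}{2} - \frac{27 y \sin{\left(x \right)}}{2} + \frac{27 \sin{\left(x \right)} \cos{\left(x \right)}}{2} + 9 \sin{\left(x \right)}.
Matching coefficients of the independent functions:
  [x^{2}]:  - A^{2} = -9
  [x y^{2}]:  \frac{3 A^{2}}{2} = \frac{27}{2}
  [y \sin{\left(x \right)}, x y \cos{\left(x \right)}]:  \frac{3 A B}{2} = - \frac{27}{2}
  [\sin{\left(x \right)} \cos{\left(x \right)}]:  \frac{3 B^{2}}{2} = \frac{27}{2}
  [\sin{\left(x \right)}]:  3 B = 9
Solving: A = -3, B = 3.
Check against the point condition:
  u(1, 0) = 3 \sin{\left(1 \right)}  ⟹  B \sin{\left(1 \right)} = 3 \sin{\left(1 \right)}  ✓
Hence u(x, y) = - 3 x y + 3 \sin{\left(x \right)}.

Answer: u(x, y) = - 3 x y + 3 \sin{\left(x \right)}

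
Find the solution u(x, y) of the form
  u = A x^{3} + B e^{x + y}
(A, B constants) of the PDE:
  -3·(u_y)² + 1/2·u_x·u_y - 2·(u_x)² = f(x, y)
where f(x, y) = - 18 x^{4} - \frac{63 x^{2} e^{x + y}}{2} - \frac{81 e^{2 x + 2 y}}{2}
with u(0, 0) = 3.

Substitute the ansatz u = A x^{3} + B e^{x + y} into the left-hand side.
Derivatives of the ansatz:
  u_y = B e^{x} e^{y}
  u_x = 3 A x^{2} + B e^{x} e^{y}
Term by term:
  -3·(u_y)² = - 3 B^{2} e^{2 x} e^{2 y}
  1/2·u_x·u_y = \frac{3 A B x^{2} e^{x} e^{y}}{2} + \frac{B^{2} e^{2 x} e^{2 y}}{2}
  -2·(u_x)² = - 18 A^{2} x^{4} - 12 A B x^{2} e^{x} e^{y} - 2 B^{2} e^{2 x} e^{2 y}
So the left-hand side equals
  - 18 A^{2} x^{4} - \frac{21 A B x^{2} e^{x} e^{y}}{2} - \frac{9 B^{2} e^{2 x} e^{2 y}}{2}
This must equal f(x, y) identically; expanded, f = - 18 x^{4} - \frac{63 x^{2} e^{x} e^{y}}{2} - \frac{81 e^{2 x} e^{2 y}}{2}.
Matching coefficients of the independent functions:
  [x^{4}]:  - 18 A^{2} = -18
  [e^{2 x} e^{2 y}]:  - \frac{9 B^{2}}{2} = - \frac{81}{2}
  [x^{2} e^{x} e^{y}]:  - \frac{21 A B}{2} = - \frac{63}{2}
These equations allow (A, B) = (-1, -3) or (1, 3).
Impose the point condition(s):
  u(0, 0) = 3  ⟹  B = 3
Only A = 1, B = 3 satisfies everything.
Hence u(x, y) = x^{3} + 3 e^{x + y}.

Answer: u(x, y) = x^{3} + 3 e^{x + y}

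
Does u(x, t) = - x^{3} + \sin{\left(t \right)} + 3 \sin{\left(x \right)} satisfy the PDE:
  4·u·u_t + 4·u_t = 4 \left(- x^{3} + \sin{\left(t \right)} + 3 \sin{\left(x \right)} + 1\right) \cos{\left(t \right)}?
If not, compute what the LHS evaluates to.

Evaluate each term of the left-hand side for u = - x^{3} + \sin{\left(t \right)} + 3 \sin{\left(x \right)}.
Derivatives:
  u_t = \cos{\left(t \right)}
Terms:
  4·u·u_t = 4 \left(- x^{3} + \sin{\left(t \right)} + 3 \sin{\left(x \right)}\right) \cos{\left(t \right)}
  4·u_t = 4 \cos{\left(t \right)}
Sum: LHS = 4 \left(- x^{3} + \sin{\left(t \right)} + 3 \sin{\left(x \right)} + 1\right) \cos{\left(t \right)}
This is exactly the given right-hand side, so u is a solution.

Answer: Yes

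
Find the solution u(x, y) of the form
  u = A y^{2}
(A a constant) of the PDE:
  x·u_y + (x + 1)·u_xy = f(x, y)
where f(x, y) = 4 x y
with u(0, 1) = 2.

Substitute the ansatz u = A y^{2} into the left-hand side.
Derivatives of the ansatz:
  u_y = 2 A y
  u_xy = 0
Term by term:
  x·u_y = 2 A x y
  (x + 1)·u_xy = 0
So the left-hand side equals
  2 A x y
This must equal f(x, y) = 4 x y identically.
Matching coefficients of the independent functions:
  [x y]:  2 A = 4
Solving: A = 2.
Check against the point condition:
  u(0, 1) = 2  ⟹  A = 2  ✓
Hence u(x, y) = 2 y^{2}.

Answer: u(x, y) = 2 y^{2}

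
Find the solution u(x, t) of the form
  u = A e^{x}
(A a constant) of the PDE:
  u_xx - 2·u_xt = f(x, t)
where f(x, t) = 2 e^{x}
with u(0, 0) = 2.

Answer: u(x, t) = 2 e^{x}

Derivation:
Substitute the ansatz u = A e^{x} into the left-hand side.
Derivatives of the ansatz:
  u_xx = A e^{x}
  u_xt = 0
Term by term:
  u_xx = A e^{x}
  -2·u_xt = 0
So the left-hand side equals
  A e^{x}
This must equal f(x, t) = 2 e^{x} identically.
Matching coefficients of the independent functions:
  [e^{x}]:  A = 2
Solving: A = 2.
Check against the point condition:
  u(0, 0) = 2  ⟹  A = 2  ✓
Hence u(x, t) = 2 e^{x}.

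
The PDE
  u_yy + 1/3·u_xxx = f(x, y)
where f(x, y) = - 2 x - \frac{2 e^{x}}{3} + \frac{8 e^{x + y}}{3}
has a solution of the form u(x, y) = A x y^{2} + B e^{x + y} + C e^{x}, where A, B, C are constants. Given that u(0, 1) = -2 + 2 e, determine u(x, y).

Substitute the ansatz u = A x y^{2} + B e^{x + y} + C e^{x} into the left-hand side.
Derivatives of the ansatz:
  u_yy = 2 A x + B e^{x} e^{y}
  u_xxx = B e^{x} e^{y} + C e^{x}
Term by term:
  u_yy = 2 A x + B e^{x} e^{y}
  1/3·u_xxx = \frac{B e^{x} e^{y}}{3} + \frac{C e^{x}}{3}
So the left-hand side equals
  2 A x + \frac{4 B e^{x} e^{y}}{3} + \frac{C e^{x}}{3}
This must equal f(x, y) identically; expanded, f = - 2 x + \frac{8 e^{x} e^{y}}{3} - \frac{2 e^{x}}{3}.
Matching coefficients of the independent functions:
  [x]:  2 A = -2
  [e^{x} e^{y}]:  \frac{4 B}{3} = \frac{8}{3}
  [e^{x}]:  \frac{C}{3} = - \frac{2}{3}
Solving: A = -1, B = 2, C = -2.
Check against the point condition:
  u(0, 1) = -2 + 2 e  ⟹  e B + C = -2 + 2 e  ✓
Hence u(x, y) = - x y^{2} - 2 e^{x} + 2 e^{x + y}.

Answer: u(x, y) = - x y^{2} - 2 e^{x} + 2 e^{x + y}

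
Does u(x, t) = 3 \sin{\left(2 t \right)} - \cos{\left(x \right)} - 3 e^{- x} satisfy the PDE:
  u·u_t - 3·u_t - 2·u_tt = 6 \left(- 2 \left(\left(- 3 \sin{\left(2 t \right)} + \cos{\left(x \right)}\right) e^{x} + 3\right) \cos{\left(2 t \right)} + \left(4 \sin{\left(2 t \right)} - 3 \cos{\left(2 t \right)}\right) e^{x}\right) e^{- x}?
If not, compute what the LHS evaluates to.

Evaluate each term of the left-hand side for u = 3 \sin{\left(2 t \right)} - \cos{\left(x \right)} - 3 e^{- x}.
Derivatives:
  u_t = 6 \cos{\left(2 t \right)}
  u_tt = - 12 \sin{\left(2 t \right)}
Terms:
  u·u_t = 6 \left(\left(3 \sin{\left(2 t \right)} - \cos{\left(x \right)}\right) e^{x} - 3\right) e^{- x} \cos{\left(2 t \right)}
  -3·u_t = - 18 \cos{\left(2 t \right)}
  -2·u_tt = 24 \sin{\left(2 t \right)}
Sum: LHS = 6 \left(- \left(\left(- 3 \sin{\left(2 t \right)} + \cos{\left(x \right)}\right) e^{x} + 3\right) \cos{\left(2 t \right)} + \left(4 \sin{\left(2 t \right)} - 3 \cos{\left(2 t \right)}\right) e^{x}\right) e^{- x}
Given right-hand side: 6 \left(- 2 \left(\left(- 3 \sin{\left(2 t \right)} + \cos{\left(x \right)}\right) e^{x} + 3\right) \cos{\left(2 t \right)} + \left(4 \sin{\left(2 t \right)} - 3 \cos{\left(2 t \right)}\right) e^{x}\right) e^{- x}. Difference LHS − RHS = - 6 \left(\left(3 \sin{\left(2 t \right)} - \cos{\left(x \right)}\right) e^{x} - 3\right) e^{- x} \cos{\left(2 t \right)} ≠ 0, so u is not a solution.

Answer: No, the LHS evaluates to 6 \left(- \left(\left(- 3 \sin{\left(2 t \right)} + \cos{\left(x \right)}\right) e^{x} + 3\right) \cos{\left(2 t \right)} + \left(4 \sin{\left(2 t \right)} - 3 \cos{\left(2 t \right)}\right) e^{x}\right) e^{- x}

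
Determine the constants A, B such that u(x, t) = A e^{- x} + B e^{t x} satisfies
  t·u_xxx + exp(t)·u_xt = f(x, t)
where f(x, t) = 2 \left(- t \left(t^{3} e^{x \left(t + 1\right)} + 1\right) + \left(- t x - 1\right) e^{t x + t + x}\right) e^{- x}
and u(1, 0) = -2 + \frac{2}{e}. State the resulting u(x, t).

Substitute the ansatz u = A e^{- x} + B e^{t x} into the left-hand side.
Derivatives of the ansatz:
  u_xxx = - A e^{- x} + B t^{3} e^{t x}
  u_xt = B t x e^{t x} + B e^{t x}
Term by term:
  t·u_xxx = - A t e^{- x} + B t^{4} e^{t x}
  exp(t)·u_xt = B t x e^{t} e^{t x} + B e^{t} e^{t x}
So the left-hand side equals
  - A t e^{- x} + B t^{4} e^{t x} + B t x e^{t} e^{t x} + B e^{t} e^{t x}
This must equal f(x, t) identically; expanded, f = - 2 t^{4} e^{t x} - 2 t x e^{t} e^{t x} - 2 t e^{- x} - 2 e^{t} e^{t x}.
Matching coefficients of the independent functions:
  [t e^{- x}]:  - A = -2
  [t^{4} e^{t x}, e^{t} e^{t x}, t x e^{t} e^{t x}]:  B = -2
Solving: A = 2, B = -2.
Check against the point condition:
  u(1, 0) = -2 + \frac{2}{e}  ⟹  \frac{A}{e} + B = -2 + \frac{2}{e}  ✓
Hence u(x, t) = - 2 e^{t x} + 2 e^{- x}.

Answer: u(x, t) = - 2 e^{t x} + 2 e^{- x}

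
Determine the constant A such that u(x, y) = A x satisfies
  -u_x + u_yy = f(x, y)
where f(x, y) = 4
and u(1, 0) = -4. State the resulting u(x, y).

Substitute the ansatz u = A x into the left-hand side.
Derivatives of the ansatz:
  u_x = A
  u_yy = 0
Term by term:
  -u_x = - A
  u_yy = 0
So the left-hand side equals
  - A
This must equal f(x, y) = 4 identically.
Matching coefficients of the independent functions:
  [constant term]:  - A = 4
Solving: A = -4.
Check against the point condition:
  u(1, 0) = -4  ⟹  A = -4  ✓
Hence u(x, y) = - 4 x.

Answer: u(x, y) = - 4 x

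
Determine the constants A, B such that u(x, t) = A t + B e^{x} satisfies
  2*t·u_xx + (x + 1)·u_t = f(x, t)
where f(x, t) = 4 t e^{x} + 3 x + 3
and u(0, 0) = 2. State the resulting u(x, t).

Substitute the ansatz u = A t + B e^{x} into the left-hand side.
Derivatives of the ansatz:
  u_xx = B e^{x}
  u_t = A
Term by term:
  2*t·u_xx = 2 B t e^{x}
  (x + 1)·u_t = A x + A
So the left-hand side equals
  A x + A + 2 B t e^{x}
This must equal f(x, t) = 4 t e^{x} + 3 x + 3 identically.
Matching coefficients of the independent functions:
  [constant term, x]:  A = 3
  [t e^{x}]:  2 B = 4
Solving: A = 3, B = 2.
Check against the point condition:
  u(0, 0) = 2  ⟹  B = 2  ✓
Hence u(x, t) = 3 t + 2 e^{x}.

Answer: u(x, t) = 3 t + 2 e^{x}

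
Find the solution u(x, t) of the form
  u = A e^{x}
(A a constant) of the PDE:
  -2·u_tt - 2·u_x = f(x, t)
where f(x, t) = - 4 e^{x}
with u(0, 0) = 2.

Substitute the ansatz u = A e^{x} into the left-hand side.
Derivatives of the ansatz:
  u_tt = 0
  u_x = A e^{x}
Term by term:
  -2·u_tt = 0
  -2·u_x = - 2 A e^{x}
So the left-hand side equals
  - 2 A e^{x}
This must equal f(x, t) = - 4 e^{x} identically.
Matching coefficients of the independent functions:
  [e^{x}]:  - 2 A = -4
Solving: A = 2.
Check against the point condition:
  u(0, 0) = 2  ⟹  A = 2  ✓
Hence u(x, t) = 2 e^{x}.

Answer: u(x, t) = 2 e^{x}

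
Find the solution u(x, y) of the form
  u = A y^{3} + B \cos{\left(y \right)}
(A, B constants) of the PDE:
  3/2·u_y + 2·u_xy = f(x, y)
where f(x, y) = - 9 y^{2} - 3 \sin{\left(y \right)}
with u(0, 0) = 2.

Answer: u(x, y) = - 2 y^{3} + 2 \cos{\left(y \right)}

Derivation:
Substitute the ansatz u = A y^{3} + B \cos{\left(y \right)} into the left-hand side.
Derivatives of the ansatz:
  u_y = 3 A y^{2} - B \sin{\left(y \right)}
  u_xy = 0
Term by term:
  3/2·u_y = \frac{9 A y^{2}}{2} - \frac{3 B \sin{\left(y \right)}}{2}
  2·u_xy = 0
So the left-hand side equals
  \frac{9 A y^{2}}{2} - \frac{3 B \sin{\left(y \right)}}{2}
This must equal f(x, y) = - 9 y^{2} - 3 \sin{\left(y \right)} identically.
Matching coefficients of the independent functions:
  [y^{2}]:  \frac{9 A}{2} = -9
  [\sin{\left(y \right)}]:  - \frac{3 B}{2} = -3
Solving: A = -2, B = 2.
Check against the point condition:
  u(0, 0) = 2  ⟹  B = 2  ✓
Hence u(x, y) = - 2 y^{3} + 2 \cos{\left(y \right)}.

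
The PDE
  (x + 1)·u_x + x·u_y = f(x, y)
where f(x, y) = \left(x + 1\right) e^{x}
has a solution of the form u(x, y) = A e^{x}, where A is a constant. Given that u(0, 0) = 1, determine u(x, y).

Answer: u(x, y) = e^{x}

Derivation:
Substitute the ansatz u = A e^{x} into the left-hand side.
Derivatives of the ansatz:
  u_x = A e^{x}
  u_y = 0
Term by term:
  (x + 1)·u_x = A x e^{x} + A e^{x}
  x·u_y = 0
So the left-hand side equals
  A x e^{x} + A e^{x}
This must equal f(x, y) identically; expanded, f = x e^{x} + e^{x}.
Matching coefficients of the independent functions:
  [x e^{x}, e^{x}]:  A = 1
Solving: A = 1.
Check against the point condition:
  u(0, 0) = 1  ⟹  A = 1  ✓
Hence u(x, y) = e^{x}.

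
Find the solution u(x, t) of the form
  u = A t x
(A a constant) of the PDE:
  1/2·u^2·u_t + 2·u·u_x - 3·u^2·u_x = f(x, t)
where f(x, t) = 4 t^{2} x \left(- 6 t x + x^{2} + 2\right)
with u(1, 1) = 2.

Substitute the ansatz u = A t x into the left-hand side.
Derivatives of the ansatz:
  u_t = A x
  u_x = A t
Term by term:
  1/2·u^2·u_t = \frac{A^{3} t^{2} x^{3}}{2}
  2·u·u_x = 2 A^{2} t^{2} x
  -3·u^2·u_x = - 3 A^{3} t^{3} x^{2}
So the left-hand side equals
  - 3 A^{3} t^{3} x^{2} + \frac{A^{3} t^{2} x^{3}}{2} + 2 A^{2} t^{2} x
This must equal f(x, t) identically; expanded, f = - 24 t^{3} x^{2} + 4 t^{2} x^{3} + 8 t^{2} x.
Matching coefficients of the independent functions:
  [t^{2} x]:  2 A^{2} = 8
  [t^{2} x^{3}]:  \frac{A^{3}}{2} = 4
  [t^{3} x^{2}]:  - 3 A^{3} = -24
Solving: A = 2.
Check against the point condition:
  u(1, 1) = 2  ⟹  A = 2  ✓
Hence u(x, t) = 2 t x.

Answer: u(x, t) = 2 t x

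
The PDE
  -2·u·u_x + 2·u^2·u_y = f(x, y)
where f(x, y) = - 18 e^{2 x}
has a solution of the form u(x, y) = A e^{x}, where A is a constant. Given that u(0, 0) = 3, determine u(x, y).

Substitute the ansatz u = A e^{x} into the left-hand side.
Derivatives of the ansatz:
  u_x = A e^{x}
  u_y = 0
Term by term:
  -2·u·u_x = - 2 A^{2} e^{2 x}
  2·u^2·u_y = 0
So the left-hand side equals
  - 2 A^{2} e^{2 x}
This must equal f(x, y) = - 18 e^{2 x} identically.
Matching coefficients of the independent functions:
  [e^{2 x}]:  - 2 A^{2} = -18
These equations allow (A) = (-3) or (3).
Impose the point condition(s):
  u(0, 0) = 3  ⟹  A = 3
Only A = 3 satisfies everything.
Hence u(x, y) = 3 e^{x}.

Answer: u(x, y) = 3 e^{x}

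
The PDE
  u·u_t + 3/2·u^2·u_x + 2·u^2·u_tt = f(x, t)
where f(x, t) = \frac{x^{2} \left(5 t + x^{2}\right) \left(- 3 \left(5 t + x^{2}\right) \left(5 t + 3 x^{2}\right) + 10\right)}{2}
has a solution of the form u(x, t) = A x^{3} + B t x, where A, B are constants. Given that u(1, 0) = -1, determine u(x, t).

Substitute the ansatz u = A x^{3} + B t x into the left-hand side.
Derivatives of the ansatz:
  u_t = B x
  u_x = 3 A x^{2} + B t
  u_tt = 0
Term by term:
  u·u_t = A B x^{4} + B^{2} t x^{2}
  3/2·u^2·u_x = \frac{9 A^{3} x^{8}}{2} + \frac{21 A^{2} B t x^{6}}{2} + \frac{15 A B^{2} t^{2} x^{4}}{2} + \frac{3 B^{3} t^{3} x^{2}}{2}
  2·u^2·u_tt = 0
So the left-hand side equals
  \frac{9 A^{3} x^{8}}{2} + \frac{21 A^{2} B t x^{6}}{2} + \frac{15 A B^{2} t^{2} x^{4}}{2} + A B x^{4} + \frac{3 B^{3} t^{3} x^{2}}{2} + B^{2} t x^{2}
This must equal f(x, t) identically; expanded, f = - \frac{375 t^{3} x^{2}}{2} - \frac{375 t^{2} x^{4}}{2} - \frac{105 t x^{6}}{2} + 25 t x^{2} - \frac{9 x^{8}}{2} + 5 x^{4}.
Matching coefficients of the independent functions:
  [x^{4}]:  A B = 5
  [x^{8}]:  \frac{9 A^{3}}{2} = - \frac{9}{2}
  [t x^{2}]:  B^{2} = 25
  [t x^{6}]:  \frac{21 A^{2} B}{2} = - \frac{105}{2}
  [t^{2} x^{4}]:  \frac{15 A B^{2}}{2} = - \frac{375}{2}
  [t^{3} x^{2}]:  \frac{3 B^{3}}{2} = - \frac{375}{2}
Solving: A = -1, B = -5.
Check against the point condition:
  u(1, 0) = -1  ⟹  A = -1  ✓
Hence u(x, t) = - 5 t x - x^{3}.

Answer: u(x, t) = - 5 t x - x^{3}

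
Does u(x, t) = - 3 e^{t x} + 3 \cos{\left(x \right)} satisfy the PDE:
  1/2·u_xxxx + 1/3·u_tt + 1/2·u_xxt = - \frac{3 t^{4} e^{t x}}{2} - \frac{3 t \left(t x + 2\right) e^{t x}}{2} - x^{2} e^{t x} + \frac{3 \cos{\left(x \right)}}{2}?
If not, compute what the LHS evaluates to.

Evaluate each term of the left-hand side for u = - 3 e^{t x} + 3 \cos{\left(x \right)}.
Derivatives:
  u_xxxx = - 3 t^{4} e^{t x} + 3 \cos{\left(x \right)}
  u_tt = - 3 x^{2} e^{t x}
  u_xxt = - 3 t^{2} x e^{t x} - 6 t e^{t x}
Terms:
  1/2·u_xxxx = - \frac{3 t^{4} e^{t x}}{2} + \frac{3 \cos{\left(x \right)}}{2}
  1/3·u_tt = - x^{2} e^{t x}
  1/2·u_xxt = - \frac{3 t \left(t x + 2\right) e^{t x}}{2}
Sum: LHS = - \frac{3 t^{4} e^{t x}}{2} - \frac{3 t \left(t x + 2\right) e^{t x}}{2} - x^{2} e^{t x} + \frac{3 \cos{\left(x \right)}}{2}
This is exactly the given right-hand side, so u is a solution.

Answer: Yes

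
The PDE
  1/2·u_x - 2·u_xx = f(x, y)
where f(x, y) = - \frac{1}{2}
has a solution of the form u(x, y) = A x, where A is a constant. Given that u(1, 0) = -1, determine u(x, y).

Answer: u(x, y) = - x

Derivation:
Substitute the ansatz u = A x into the left-hand side.
Derivatives of the ansatz:
  u_x = A
  u_xx = 0
Term by term:
  1/2·u_x = \frac{A}{2}
  -2·u_xx = 0
So the left-hand side equals
  \frac{A}{2}
This must equal f(x, y) = - \frac{1}{2} identically.
Matching coefficients of the independent functions:
  [constant term]:  \frac{A}{2} = - \frac{1}{2}
Solving: A = -1.
Check against the point condition:
  u(1, 0) = -1  ⟹  A = -1  ✓
Hence u(x, y) = - x.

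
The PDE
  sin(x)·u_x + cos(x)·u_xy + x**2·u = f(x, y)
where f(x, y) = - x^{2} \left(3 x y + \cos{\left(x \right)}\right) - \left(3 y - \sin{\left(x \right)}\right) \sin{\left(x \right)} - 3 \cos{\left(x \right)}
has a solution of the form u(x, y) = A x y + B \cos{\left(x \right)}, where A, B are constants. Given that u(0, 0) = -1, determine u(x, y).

Substitute the ansatz u = A x y + B \cos{\left(x \right)} into the left-hand side.
Derivatives of the ansatz:
  u_x = A y - B \sin{\left(x \right)}
  u_xy = A
Term by term:
  sin(x)·u_x = A y \sin{\left(x \right)} - B \sin^{2}{\left(x \right)}
  cos(x)·u_xy = A \cos{\left(x \right)}
  x**2·u = A x^{3} y + B x^{2} \cos{\left(x \right)}
So the left-hand side equals
  A x^{3} y + A y \sin{\left(x \right)} + A \cos{\left(x \right)} + B x^{2} \cos{\left(x \right)} - B \sin^{2}{\left(x \right)}
This must equal f(x, y) identically; expanded, f = - 3 x^{3} y - x^{2} \cos{\left(x \right)} - 3 y \sin{\left(x \right)} + \sin^{2}{\left(x \right)} - 3 \cos{\left(x \right)}.
Matching coefficients of the independent functions:
  [x^{2} \cos{\left(x \right)}]:  B = -1
  [x^{3} y, y \sin{\left(x \right)}, \cos{\left(x \right)}]:  A = -3
  [\sin^{2}{\left(x \right)}]:  - B = 1
Solving: A = -3, B = -1.
Check against the point condition:
  u(0, 0) = -1  ⟹  B = -1  ✓
Hence u(x, y) = - 3 x y - \cos{\left(x \right)}.

Answer: u(x, y) = - 3 x y - \cos{\left(x \right)}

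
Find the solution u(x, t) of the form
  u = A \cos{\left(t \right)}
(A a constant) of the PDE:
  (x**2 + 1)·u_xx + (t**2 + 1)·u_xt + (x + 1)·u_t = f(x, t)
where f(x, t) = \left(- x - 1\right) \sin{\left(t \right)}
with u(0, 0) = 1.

Substitute the ansatz u = A \cos{\left(t \right)} into the left-hand side.
Derivatives of the ansatz:
  u_xx = 0
  u_xt = 0
  u_t = - A \sin{\left(t \right)}
Term by term:
  (x**2 + 1)·u_xx = 0
  (t**2 + 1)·u_xt = 0
  (x + 1)·u_t = - A x \sin{\left(t \right)} - A \sin{\left(t \right)}
So the left-hand side equals
  - A x \sin{\left(t \right)} - A \sin{\left(t \right)}
This must equal f(x, t) identically; expanded, f = - x \sin{\left(t \right)} - \sin{\left(t \right)}.
Matching coefficients of the independent functions:
  [x \sin{\left(t \right)}, \sin{\left(t \right)}]:  - A = -1
Solving: A = 1.
Check against the point condition:
  u(0, 0) = 1  ⟹  A = 1  ✓
Hence u(x, t) = \cos{\left(t \right)}.

Answer: u(x, t) = \cos{\left(t \right)}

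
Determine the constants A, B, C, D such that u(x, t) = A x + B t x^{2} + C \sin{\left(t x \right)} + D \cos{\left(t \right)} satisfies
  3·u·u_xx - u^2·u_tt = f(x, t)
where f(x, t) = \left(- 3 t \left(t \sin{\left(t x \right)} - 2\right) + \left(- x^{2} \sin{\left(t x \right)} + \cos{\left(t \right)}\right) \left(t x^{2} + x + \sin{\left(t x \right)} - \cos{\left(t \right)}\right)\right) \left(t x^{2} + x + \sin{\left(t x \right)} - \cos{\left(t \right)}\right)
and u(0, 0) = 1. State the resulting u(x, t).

Answer: u(x, t) = - t x^{2} - x - \sin{\left(t x \right)} + \cos{\left(t \right)}

Derivation:
Substitute the ansatz u = A x + B t x^{2} + C \sin{\left(t x \right)} + D \cos{\left(t \right)} into the left-hand side.
Derivatives of the ansatz:
  u_xx = 2 B t - C t^{2} \sin{\left(t x \right)}
  u_tt = - C x^{2} \sin{\left(t x \right)} - D \cos{\left(t \right)}
Term by term:
  3·u·u_xx = 6 A B t x - 3 A C t^{2} x \sin{\left(t x \right)} + 6 B^{2} t^{2} x^{2} - 3 B C t^{3} x^{2} \sin{\left(t x \right)} + 6 B C t \sin{\left(t x \right)} + 6 B D t \cos{\left(t \right)} - 3 C^{2} t^{2} \sin^{2}{\left(t x \right)} - 3 C D t^{2} \sin{\left(t x \right)} \cos{\left(t \right)}
  -u^2·u_tt = A^{2} C x^{4} \sin{\left(t x \right)} + A^{2} D x^{2} \cos{\left(t \right)} + 2 A B C t x^{5} \sin{\left(t x \right)} + 2 A B D t x^{3} \cos{\left(t \right)} + 2 A C^{2} x^{3} \sin^{2}{\left(t x \right)} + 2 A C D x^{3} \sin{\left(t x \right)} \cos{\left(t \right)} + 2 A C D x \sin{\left(t x \right)} \cos{\left(t \right)} + 2 A D^{2} x \cos^{2}{\left(t \right)} + B^{2} C t^{2} x^{6} \sin{\left(t x \right)} + B^{2} D t^{2} x^{4} \cos{\left(t \right)} + 2 B C^{2} t x^{4} \sin^{2}{\left(t x \right)} + 2 B C D t x^{4} \sin{\left(t x \right)} \cos{\left(t \right)} + 2 B C D t x^{2} \sin{\left(t x \right)} \cos{\left(t \right)} + 2 B D^{2} t x^{2} \cos^{2}{\left(t \right)} + C^{3} x^{2} \sin^{3}{\left(t x \right)} + 2 C^{2} D x^{2} \sin^{2}{\left(t x \right)} \cos{\left(t \right)} + C^{2} D \sin^{2}{\left(t x \right)} \cos{\left(t \right)} + C D^{2} x^{2} \sin{\left(t x \right)} \cos^{2}{\left(t \right)} + 2 C D^{2} \sin{\left(t x \right)} \cos^{2}{\left(t \right)} + D^{3} \cos^{3}{\left(t \right)}
Sum these and collect like terms in the independent variables.
This must equal f(x, t) identically; expanded, f = - 3 t^{3} x^{2} \sin{\left(t x \right)} - t^{2} x^{6} \sin{\left(t x \right)} + t^{2} x^{4} \cos{\left(t \right)} + 6 t^{2} x^{2} - 3 t^{2} x \sin{\left(t x \right)} - 3 t^{2} \sin^{2}{\left(t x \right)} + 3 t^{2} \sin{\left(t x \right)} \cos{\left(t \right)} - 2 t x^{5} \sin{\left(t x \right)} - 2 t x^{4} \sin^{2}{\left(t x \right)} + 2 t x^{4} \sin{\left(t x \right)} \cos{\left(t \right)} + 2 t x^{3} \cos{\left(t \right)} + 2 t x^{2} \sin{\left(t x \right)} \cos{\left(t \right)} - 2 t x^{2} \cos^{2}{\left(t \right)} + 6 t x + 6 t \sin{\left(t x \right)} - 6 t \cos{\left(t \right)} - x^{4} \sin{\left(t x \right)} - 2 x^{3} \sin^{2}{\left(t x \right)} + 2 x^{3} \sin{\left(t x \right)} \cos{\left(t \right)} - x^{2} \sin^{3}{\left(t x \right)} + 2 x^{2} \sin^{2}{\left(t x \right)} \cos{\left(t \right)} - x^{2} \sin{\left(t x \right)} \cos^{2}{\left(t \right)} + x^{2} \cos{\left(t \right)} + 2 x \sin{\left(t x \right)} \cos{\left(t \right)} - 2 x \cos^{2}{\left(t \right)} + \sin^{2}{\left(t x \right)} \cos{\left(t \right)} - 2 \sin{\left(t x \right)} \cos^{2}{\left(t \right)} + \cos^{3}{\left(t \right)}.
Matching coefficients of the independent functions:
(each divided by its leading coefficient; functions giving the same equation are listed together)
  [t x]:  A B - 1 = 0
  [t \sin{\left(t x \right)}, t^{3} x^{2} \sin{\left(t x \right)}]:  B C - 1 = 0
  [t \cos{\left(t \right)}]:  B D + 1 = 0
  [t^{2} x^{2}]:  B^{2} - 1 = 0
  [t^{2} \sin^{2}{\left(t x \right)}]:  C^{2} - 1 = 0
  [x \cos^{2}{\left(t \right)}]:  A D^{2} + 1 = 0
  [x^{2} \sin^{3}{\left(t x \right)}]:  C^{3} + 1 = 0
  [x^{2} \cos{\left(t \right)}]:  A^{2} D - 1 = 0
  [x^{3} \sin^{2}{\left(t x \right)}]:  A C^{2} + 1 = 0
  [x^{4} \sin{\left(t x \right)}]:  A^{2} C + 1 = 0
  [\sin{\left(t x \right)} \cos^{2}{\left(t \right)}, x^{2} \sin{\left(t x \right)} \cos^{2}{\left(t \right)}]:  C D^{2} + 1 = 0
  [\sin^{2}{\left(t x \right)} \cos{\left(t \right)}, x^{2} \sin^{2}{\left(t x \right)} \cos{\left(t \right)}]:  C^{2} D - 1 = 0
  [t x^{2} \cos^{2}{\left(t \right)}]:  B D^{2} + 1 = 0
  [t x^{3} \cos{\left(t \right)}]:  A B D - 1 = 0
  [t x^{4} \sin^{2}{\left(t x \right)}]:  B C^{2} + 1 = 0
  [t x^{5} \sin{\left(t x \right)}]:  A B C + 1 = 0
  [t^{2} x \sin{\left(t x \right)}]:  A C - 1 = 0
  [t^{2} x^{4} \cos{\left(t \right)}]:  B^{2} D - 1 = 0
  [t^{2} x^{6} \sin{\left(t x \right)}]:  B^{2} C + 1 = 0
  [t^{2} \sin{\left(t x \right)} \cos{\left(t \right)}]:  C D + 1 = 0
  [x \sin{\left(t x \right)} \cos{\left(t \right)}, x^{3} \sin{\left(t x \right)} \cos{\left(t \right)}]:  A C D - 1 = 0
  [t x^{2} \sin{\left(t x \right)} \cos{\left(t \right)}, t x^{4} \sin{\left(t x \right)} \cos{\left(t \right)}]:  B C D - 1 = 0
  [\cos^{3}{\left(t \right)}]:  D^{3} - 1 = 0
Solving: A = -1, B = -1, C = -1, D = 1.
Check against the point condition:
  u(0, 0) = 1  ⟹  D = 1  ✓
Hence u(x, t) = - t x^{2} - x - \sin{\left(t x \right)} + \cos{\left(t \right)}.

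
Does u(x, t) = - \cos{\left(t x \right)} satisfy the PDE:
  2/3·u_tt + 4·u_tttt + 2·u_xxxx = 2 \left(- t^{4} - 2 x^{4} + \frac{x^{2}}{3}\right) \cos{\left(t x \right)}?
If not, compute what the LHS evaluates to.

Answer: Yes

Derivation:
Evaluate each term of the left-hand side for u = - \cos{\left(t x \right)}.
Derivatives:
  u_tt = x^{2} \cos{\left(t x \right)}
  u_tttt = - x^{4} \cos{\left(t x \right)}
  u_xxxx = - t^{4} \cos{\left(t x \right)}
Terms:
  2/3·u_tt = \frac{2 x^{2} \cos{\left(t x \right)}}{3}
  4·u_tttt = - 4 x^{4} \cos{\left(t x \right)}
  2·u_xxxx = - 2 t^{4} \cos{\left(t x \right)}
Sum: LHS = 2 \left(- t^{4} - 2 x^{4} + \frac{x^{2}}{3}\right) \cos{\left(t x \right)}
This is exactly the given right-hand side, so u is a solution.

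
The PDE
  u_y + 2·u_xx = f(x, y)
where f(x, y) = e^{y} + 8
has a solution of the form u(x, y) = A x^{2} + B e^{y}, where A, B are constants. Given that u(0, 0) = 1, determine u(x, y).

Substitute the ansatz u = A x^{2} + B e^{y} into the left-hand side.
Derivatives of the ansatz:
  u_y = B e^{y}
  u_xx = 2 A
Term by term:
  u_y = B e^{y}
  2·u_xx = 4 A
So the left-hand side equals
  4 A + B e^{y}
This must equal f(x, y) = e^{y} + 8 identically.
Matching coefficients of the independent functions:
  [constant term]:  4 A = 8
  [e^{y}]:  B = 1
Solving: A = 2, B = 1.
Check against the point condition:
  u(0, 0) = 1  ⟹  B = 1  ✓
Hence u(x, y) = 2 x^{2} + e^{y}.

Answer: u(x, y) = 2 x^{2} + e^{y}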